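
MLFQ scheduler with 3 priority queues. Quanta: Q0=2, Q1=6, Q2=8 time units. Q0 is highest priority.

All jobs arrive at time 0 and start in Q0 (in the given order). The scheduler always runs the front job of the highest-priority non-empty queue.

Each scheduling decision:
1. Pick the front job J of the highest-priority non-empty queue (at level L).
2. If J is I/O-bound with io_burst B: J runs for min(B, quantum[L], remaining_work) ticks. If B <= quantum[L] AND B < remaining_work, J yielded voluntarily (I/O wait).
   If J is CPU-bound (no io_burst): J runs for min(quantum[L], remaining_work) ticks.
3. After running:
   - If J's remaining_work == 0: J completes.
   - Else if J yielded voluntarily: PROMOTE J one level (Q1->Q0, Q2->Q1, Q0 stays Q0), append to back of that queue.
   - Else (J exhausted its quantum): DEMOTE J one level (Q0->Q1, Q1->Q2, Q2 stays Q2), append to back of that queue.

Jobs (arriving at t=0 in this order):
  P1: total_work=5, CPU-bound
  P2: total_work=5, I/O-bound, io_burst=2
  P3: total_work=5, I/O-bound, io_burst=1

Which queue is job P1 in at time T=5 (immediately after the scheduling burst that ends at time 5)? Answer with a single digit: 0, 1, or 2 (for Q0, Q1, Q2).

t=0-2: P1@Q0 runs 2, rem=3, quantum used, demote→Q1. Q0=[P2,P3] Q1=[P1] Q2=[]
t=2-4: P2@Q0 runs 2, rem=3, I/O yield, promote→Q0. Q0=[P3,P2] Q1=[P1] Q2=[]
t=4-5: P3@Q0 runs 1, rem=4, I/O yield, promote→Q0. Q0=[P2,P3] Q1=[P1] Q2=[]
t=5-7: P2@Q0 runs 2, rem=1, I/O yield, promote→Q0. Q0=[P3,P2] Q1=[P1] Q2=[]
t=7-8: P3@Q0 runs 1, rem=3, I/O yield, promote→Q0. Q0=[P2,P3] Q1=[P1] Q2=[]
t=8-9: P2@Q0 runs 1, rem=0, completes. Q0=[P3] Q1=[P1] Q2=[]
t=9-10: P3@Q0 runs 1, rem=2, I/O yield, promote→Q0. Q0=[P3] Q1=[P1] Q2=[]
t=10-11: P3@Q0 runs 1, rem=1, I/O yield, promote→Q0. Q0=[P3] Q1=[P1] Q2=[]
t=11-12: P3@Q0 runs 1, rem=0, completes. Q0=[] Q1=[P1] Q2=[]
t=12-15: P1@Q1 runs 3, rem=0, completes. Q0=[] Q1=[] Q2=[]

Answer: 1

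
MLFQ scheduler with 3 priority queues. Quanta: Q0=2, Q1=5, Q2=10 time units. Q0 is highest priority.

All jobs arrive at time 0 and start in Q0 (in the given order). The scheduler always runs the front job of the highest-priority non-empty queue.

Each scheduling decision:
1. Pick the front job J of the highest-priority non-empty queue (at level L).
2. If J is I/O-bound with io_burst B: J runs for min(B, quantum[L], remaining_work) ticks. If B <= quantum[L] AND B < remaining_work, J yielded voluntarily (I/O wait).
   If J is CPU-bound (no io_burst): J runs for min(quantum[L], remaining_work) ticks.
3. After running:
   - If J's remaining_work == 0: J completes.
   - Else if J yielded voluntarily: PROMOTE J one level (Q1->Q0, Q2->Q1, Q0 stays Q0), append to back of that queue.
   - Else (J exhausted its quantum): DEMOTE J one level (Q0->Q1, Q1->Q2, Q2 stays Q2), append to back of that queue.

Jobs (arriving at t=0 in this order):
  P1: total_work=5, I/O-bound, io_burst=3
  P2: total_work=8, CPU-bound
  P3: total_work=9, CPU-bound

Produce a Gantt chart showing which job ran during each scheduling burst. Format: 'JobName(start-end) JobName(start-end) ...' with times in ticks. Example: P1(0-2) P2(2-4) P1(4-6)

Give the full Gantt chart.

t=0-2: P1@Q0 runs 2, rem=3, quantum used, demote→Q1. Q0=[P2,P3] Q1=[P1] Q2=[]
t=2-4: P2@Q0 runs 2, rem=6, quantum used, demote→Q1. Q0=[P3] Q1=[P1,P2] Q2=[]
t=4-6: P3@Q0 runs 2, rem=7, quantum used, demote→Q1. Q0=[] Q1=[P1,P2,P3] Q2=[]
t=6-9: P1@Q1 runs 3, rem=0, completes. Q0=[] Q1=[P2,P3] Q2=[]
t=9-14: P2@Q1 runs 5, rem=1, quantum used, demote→Q2. Q0=[] Q1=[P3] Q2=[P2]
t=14-19: P3@Q1 runs 5, rem=2, quantum used, demote→Q2. Q0=[] Q1=[] Q2=[P2,P3]
t=19-20: P2@Q2 runs 1, rem=0, completes. Q0=[] Q1=[] Q2=[P3]
t=20-22: P3@Q2 runs 2, rem=0, completes. Q0=[] Q1=[] Q2=[]

Answer: P1(0-2) P2(2-4) P3(4-6) P1(6-9) P2(9-14) P3(14-19) P2(19-20) P3(20-22)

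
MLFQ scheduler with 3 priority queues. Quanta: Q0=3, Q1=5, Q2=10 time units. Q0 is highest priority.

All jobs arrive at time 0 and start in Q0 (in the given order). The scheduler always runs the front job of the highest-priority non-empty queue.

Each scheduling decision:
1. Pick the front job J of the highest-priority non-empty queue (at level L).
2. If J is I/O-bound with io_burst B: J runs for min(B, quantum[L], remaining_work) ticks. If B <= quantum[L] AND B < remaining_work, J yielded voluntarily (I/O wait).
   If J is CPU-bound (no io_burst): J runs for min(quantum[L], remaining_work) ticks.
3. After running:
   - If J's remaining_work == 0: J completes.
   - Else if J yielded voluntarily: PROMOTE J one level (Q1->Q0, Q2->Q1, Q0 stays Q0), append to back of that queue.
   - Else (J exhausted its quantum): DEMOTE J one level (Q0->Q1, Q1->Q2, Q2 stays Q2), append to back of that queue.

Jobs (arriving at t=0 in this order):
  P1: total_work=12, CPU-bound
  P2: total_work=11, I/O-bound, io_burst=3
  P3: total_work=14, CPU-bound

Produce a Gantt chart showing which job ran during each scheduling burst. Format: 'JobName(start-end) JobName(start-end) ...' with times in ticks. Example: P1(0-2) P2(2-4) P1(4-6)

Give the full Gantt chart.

t=0-3: P1@Q0 runs 3, rem=9, quantum used, demote→Q1. Q0=[P2,P3] Q1=[P1] Q2=[]
t=3-6: P2@Q0 runs 3, rem=8, I/O yield, promote→Q0. Q0=[P3,P2] Q1=[P1] Q2=[]
t=6-9: P3@Q0 runs 3, rem=11, quantum used, demote→Q1. Q0=[P2] Q1=[P1,P3] Q2=[]
t=9-12: P2@Q0 runs 3, rem=5, I/O yield, promote→Q0. Q0=[P2] Q1=[P1,P3] Q2=[]
t=12-15: P2@Q0 runs 3, rem=2, I/O yield, promote→Q0. Q0=[P2] Q1=[P1,P3] Q2=[]
t=15-17: P2@Q0 runs 2, rem=0, completes. Q0=[] Q1=[P1,P3] Q2=[]
t=17-22: P1@Q1 runs 5, rem=4, quantum used, demote→Q2. Q0=[] Q1=[P3] Q2=[P1]
t=22-27: P3@Q1 runs 5, rem=6, quantum used, demote→Q2. Q0=[] Q1=[] Q2=[P1,P3]
t=27-31: P1@Q2 runs 4, rem=0, completes. Q0=[] Q1=[] Q2=[P3]
t=31-37: P3@Q2 runs 6, rem=0, completes. Q0=[] Q1=[] Q2=[]

Answer: P1(0-3) P2(3-6) P3(6-9) P2(9-12) P2(12-15) P2(15-17) P1(17-22) P3(22-27) P1(27-31) P3(31-37)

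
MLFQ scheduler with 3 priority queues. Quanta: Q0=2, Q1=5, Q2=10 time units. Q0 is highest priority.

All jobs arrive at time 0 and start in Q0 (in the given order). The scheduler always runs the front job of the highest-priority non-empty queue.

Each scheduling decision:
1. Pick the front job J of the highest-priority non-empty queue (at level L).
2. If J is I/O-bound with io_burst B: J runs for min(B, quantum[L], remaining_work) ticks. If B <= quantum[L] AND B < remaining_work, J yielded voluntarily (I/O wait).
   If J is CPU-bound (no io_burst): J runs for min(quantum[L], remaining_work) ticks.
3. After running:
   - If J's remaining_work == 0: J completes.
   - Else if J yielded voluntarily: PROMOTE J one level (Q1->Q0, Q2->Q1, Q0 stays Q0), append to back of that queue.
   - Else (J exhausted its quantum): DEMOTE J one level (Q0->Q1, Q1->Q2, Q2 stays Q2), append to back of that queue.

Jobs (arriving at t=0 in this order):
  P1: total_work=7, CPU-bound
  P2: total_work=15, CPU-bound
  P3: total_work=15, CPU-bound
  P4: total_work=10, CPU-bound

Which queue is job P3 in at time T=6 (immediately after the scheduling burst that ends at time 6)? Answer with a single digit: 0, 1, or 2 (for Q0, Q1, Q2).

Answer: 1

Derivation:
t=0-2: P1@Q0 runs 2, rem=5, quantum used, demote→Q1. Q0=[P2,P3,P4] Q1=[P1] Q2=[]
t=2-4: P2@Q0 runs 2, rem=13, quantum used, demote→Q1. Q0=[P3,P4] Q1=[P1,P2] Q2=[]
t=4-6: P3@Q0 runs 2, rem=13, quantum used, demote→Q1. Q0=[P4] Q1=[P1,P2,P3] Q2=[]
t=6-8: P4@Q0 runs 2, rem=8, quantum used, demote→Q1. Q0=[] Q1=[P1,P2,P3,P4] Q2=[]
t=8-13: P1@Q1 runs 5, rem=0, completes. Q0=[] Q1=[P2,P3,P4] Q2=[]
t=13-18: P2@Q1 runs 5, rem=8, quantum used, demote→Q2. Q0=[] Q1=[P3,P4] Q2=[P2]
t=18-23: P3@Q1 runs 5, rem=8, quantum used, demote→Q2. Q0=[] Q1=[P4] Q2=[P2,P3]
t=23-28: P4@Q1 runs 5, rem=3, quantum used, demote→Q2. Q0=[] Q1=[] Q2=[P2,P3,P4]
t=28-36: P2@Q2 runs 8, rem=0, completes. Q0=[] Q1=[] Q2=[P3,P4]
t=36-44: P3@Q2 runs 8, rem=0, completes. Q0=[] Q1=[] Q2=[P4]
t=44-47: P4@Q2 runs 3, rem=0, completes. Q0=[] Q1=[] Q2=[]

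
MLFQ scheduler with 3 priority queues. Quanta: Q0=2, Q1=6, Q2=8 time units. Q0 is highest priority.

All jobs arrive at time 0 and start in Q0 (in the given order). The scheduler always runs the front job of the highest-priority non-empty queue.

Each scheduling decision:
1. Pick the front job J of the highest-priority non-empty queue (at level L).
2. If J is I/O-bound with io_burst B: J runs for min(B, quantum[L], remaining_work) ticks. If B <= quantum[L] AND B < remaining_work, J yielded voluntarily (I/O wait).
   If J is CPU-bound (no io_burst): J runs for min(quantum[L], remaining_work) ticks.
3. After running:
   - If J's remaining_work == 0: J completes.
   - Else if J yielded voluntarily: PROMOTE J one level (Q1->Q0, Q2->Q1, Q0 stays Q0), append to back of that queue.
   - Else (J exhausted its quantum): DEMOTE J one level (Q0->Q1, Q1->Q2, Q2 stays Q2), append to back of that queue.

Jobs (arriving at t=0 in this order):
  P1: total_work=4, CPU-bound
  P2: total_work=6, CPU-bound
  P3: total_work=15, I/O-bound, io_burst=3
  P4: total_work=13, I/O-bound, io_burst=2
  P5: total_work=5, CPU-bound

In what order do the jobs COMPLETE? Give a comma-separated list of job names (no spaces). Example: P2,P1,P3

t=0-2: P1@Q0 runs 2, rem=2, quantum used, demote→Q1. Q0=[P2,P3,P4,P5] Q1=[P1] Q2=[]
t=2-4: P2@Q0 runs 2, rem=4, quantum used, demote→Q1. Q0=[P3,P4,P5] Q1=[P1,P2] Q2=[]
t=4-6: P3@Q0 runs 2, rem=13, quantum used, demote→Q1. Q0=[P4,P5] Q1=[P1,P2,P3] Q2=[]
t=6-8: P4@Q0 runs 2, rem=11, I/O yield, promote→Q0. Q0=[P5,P4] Q1=[P1,P2,P3] Q2=[]
t=8-10: P5@Q0 runs 2, rem=3, quantum used, demote→Q1. Q0=[P4] Q1=[P1,P2,P3,P5] Q2=[]
t=10-12: P4@Q0 runs 2, rem=9, I/O yield, promote→Q0. Q0=[P4] Q1=[P1,P2,P3,P5] Q2=[]
t=12-14: P4@Q0 runs 2, rem=7, I/O yield, promote→Q0. Q0=[P4] Q1=[P1,P2,P3,P5] Q2=[]
t=14-16: P4@Q0 runs 2, rem=5, I/O yield, promote→Q0. Q0=[P4] Q1=[P1,P2,P3,P5] Q2=[]
t=16-18: P4@Q0 runs 2, rem=3, I/O yield, promote→Q0. Q0=[P4] Q1=[P1,P2,P3,P5] Q2=[]
t=18-20: P4@Q0 runs 2, rem=1, I/O yield, promote→Q0. Q0=[P4] Q1=[P1,P2,P3,P5] Q2=[]
t=20-21: P4@Q0 runs 1, rem=0, completes. Q0=[] Q1=[P1,P2,P3,P5] Q2=[]
t=21-23: P1@Q1 runs 2, rem=0, completes. Q0=[] Q1=[P2,P3,P5] Q2=[]
t=23-27: P2@Q1 runs 4, rem=0, completes. Q0=[] Q1=[P3,P5] Q2=[]
t=27-30: P3@Q1 runs 3, rem=10, I/O yield, promote→Q0. Q0=[P3] Q1=[P5] Q2=[]
t=30-32: P3@Q0 runs 2, rem=8, quantum used, demote→Q1. Q0=[] Q1=[P5,P3] Q2=[]
t=32-35: P5@Q1 runs 3, rem=0, completes. Q0=[] Q1=[P3] Q2=[]
t=35-38: P3@Q1 runs 3, rem=5, I/O yield, promote→Q0. Q0=[P3] Q1=[] Q2=[]
t=38-40: P3@Q0 runs 2, rem=3, quantum used, demote→Q1. Q0=[] Q1=[P3] Q2=[]
t=40-43: P3@Q1 runs 3, rem=0, completes. Q0=[] Q1=[] Q2=[]

Answer: P4,P1,P2,P5,P3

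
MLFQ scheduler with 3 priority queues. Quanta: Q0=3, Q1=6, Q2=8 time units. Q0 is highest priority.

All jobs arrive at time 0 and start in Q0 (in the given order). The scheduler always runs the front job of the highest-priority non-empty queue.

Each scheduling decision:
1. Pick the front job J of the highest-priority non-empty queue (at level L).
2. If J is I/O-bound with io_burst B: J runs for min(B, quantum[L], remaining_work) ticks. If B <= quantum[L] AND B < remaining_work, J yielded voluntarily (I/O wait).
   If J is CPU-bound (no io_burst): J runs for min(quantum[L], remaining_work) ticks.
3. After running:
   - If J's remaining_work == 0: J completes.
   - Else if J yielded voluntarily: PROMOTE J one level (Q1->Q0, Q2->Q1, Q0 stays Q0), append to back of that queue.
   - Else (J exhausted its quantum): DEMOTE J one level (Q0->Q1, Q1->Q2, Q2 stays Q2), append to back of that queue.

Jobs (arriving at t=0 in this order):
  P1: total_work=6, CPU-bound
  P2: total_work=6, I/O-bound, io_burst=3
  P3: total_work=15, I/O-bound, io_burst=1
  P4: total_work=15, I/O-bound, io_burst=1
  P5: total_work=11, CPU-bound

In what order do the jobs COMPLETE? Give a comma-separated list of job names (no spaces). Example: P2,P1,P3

t=0-3: P1@Q0 runs 3, rem=3, quantum used, demote→Q1. Q0=[P2,P3,P4,P5] Q1=[P1] Q2=[]
t=3-6: P2@Q0 runs 3, rem=3, I/O yield, promote→Q0. Q0=[P3,P4,P5,P2] Q1=[P1] Q2=[]
t=6-7: P3@Q0 runs 1, rem=14, I/O yield, promote→Q0. Q0=[P4,P5,P2,P3] Q1=[P1] Q2=[]
t=7-8: P4@Q0 runs 1, rem=14, I/O yield, promote→Q0. Q0=[P5,P2,P3,P4] Q1=[P1] Q2=[]
t=8-11: P5@Q0 runs 3, rem=8, quantum used, demote→Q1. Q0=[P2,P3,P4] Q1=[P1,P5] Q2=[]
t=11-14: P2@Q0 runs 3, rem=0, completes. Q0=[P3,P4] Q1=[P1,P5] Q2=[]
t=14-15: P3@Q0 runs 1, rem=13, I/O yield, promote→Q0. Q0=[P4,P3] Q1=[P1,P5] Q2=[]
t=15-16: P4@Q0 runs 1, rem=13, I/O yield, promote→Q0. Q0=[P3,P4] Q1=[P1,P5] Q2=[]
t=16-17: P3@Q0 runs 1, rem=12, I/O yield, promote→Q0. Q0=[P4,P3] Q1=[P1,P5] Q2=[]
t=17-18: P4@Q0 runs 1, rem=12, I/O yield, promote→Q0. Q0=[P3,P4] Q1=[P1,P5] Q2=[]
t=18-19: P3@Q0 runs 1, rem=11, I/O yield, promote→Q0. Q0=[P4,P3] Q1=[P1,P5] Q2=[]
t=19-20: P4@Q0 runs 1, rem=11, I/O yield, promote→Q0. Q0=[P3,P4] Q1=[P1,P5] Q2=[]
t=20-21: P3@Q0 runs 1, rem=10, I/O yield, promote→Q0. Q0=[P4,P3] Q1=[P1,P5] Q2=[]
t=21-22: P4@Q0 runs 1, rem=10, I/O yield, promote→Q0. Q0=[P3,P4] Q1=[P1,P5] Q2=[]
t=22-23: P3@Q0 runs 1, rem=9, I/O yield, promote→Q0. Q0=[P4,P3] Q1=[P1,P5] Q2=[]
t=23-24: P4@Q0 runs 1, rem=9, I/O yield, promote→Q0. Q0=[P3,P4] Q1=[P1,P5] Q2=[]
t=24-25: P3@Q0 runs 1, rem=8, I/O yield, promote→Q0. Q0=[P4,P3] Q1=[P1,P5] Q2=[]
t=25-26: P4@Q0 runs 1, rem=8, I/O yield, promote→Q0. Q0=[P3,P4] Q1=[P1,P5] Q2=[]
t=26-27: P3@Q0 runs 1, rem=7, I/O yield, promote→Q0. Q0=[P4,P3] Q1=[P1,P5] Q2=[]
t=27-28: P4@Q0 runs 1, rem=7, I/O yield, promote→Q0. Q0=[P3,P4] Q1=[P1,P5] Q2=[]
t=28-29: P3@Q0 runs 1, rem=6, I/O yield, promote→Q0. Q0=[P4,P3] Q1=[P1,P5] Q2=[]
t=29-30: P4@Q0 runs 1, rem=6, I/O yield, promote→Q0. Q0=[P3,P4] Q1=[P1,P5] Q2=[]
t=30-31: P3@Q0 runs 1, rem=5, I/O yield, promote→Q0. Q0=[P4,P3] Q1=[P1,P5] Q2=[]
t=31-32: P4@Q0 runs 1, rem=5, I/O yield, promote→Q0. Q0=[P3,P4] Q1=[P1,P5] Q2=[]
t=32-33: P3@Q0 runs 1, rem=4, I/O yield, promote→Q0. Q0=[P4,P3] Q1=[P1,P5] Q2=[]
t=33-34: P4@Q0 runs 1, rem=4, I/O yield, promote→Q0. Q0=[P3,P4] Q1=[P1,P5] Q2=[]
t=34-35: P3@Q0 runs 1, rem=3, I/O yield, promote→Q0. Q0=[P4,P3] Q1=[P1,P5] Q2=[]
t=35-36: P4@Q0 runs 1, rem=3, I/O yield, promote→Q0. Q0=[P3,P4] Q1=[P1,P5] Q2=[]
t=36-37: P3@Q0 runs 1, rem=2, I/O yield, promote→Q0. Q0=[P4,P3] Q1=[P1,P5] Q2=[]
t=37-38: P4@Q0 runs 1, rem=2, I/O yield, promote→Q0. Q0=[P3,P4] Q1=[P1,P5] Q2=[]
t=38-39: P3@Q0 runs 1, rem=1, I/O yield, promote→Q0. Q0=[P4,P3] Q1=[P1,P5] Q2=[]
t=39-40: P4@Q0 runs 1, rem=1, I/O yield, promote→Q0. Q0=[P3,P4] Q1=[P1,P5] Q2=[]
t=40-41: P3@Q0 runs 1, rem=0, completes. Q0=[P4] Q1=[P1,P5] Q2=[]
t=41-42: P4@Q0 runs 1, rem=0, completes. Q0=[] Q1=[P1,P5] Q2=[]
t=42-45: P1@Q1 runs 3, rem=0, completes. Q0=[] Q1=[P5] Q2=[]
t=45-51: P5@Q1 runs 6, rem=2, quantum used, demote→Q2. Q0=[] Q1=[] Q2=[P5]
t=51-53: P5@Q2 runs 2, rem=0, completes. Q0=[] Q1=[] Q2=[]

Answer: P2,P3,P4,P1,P5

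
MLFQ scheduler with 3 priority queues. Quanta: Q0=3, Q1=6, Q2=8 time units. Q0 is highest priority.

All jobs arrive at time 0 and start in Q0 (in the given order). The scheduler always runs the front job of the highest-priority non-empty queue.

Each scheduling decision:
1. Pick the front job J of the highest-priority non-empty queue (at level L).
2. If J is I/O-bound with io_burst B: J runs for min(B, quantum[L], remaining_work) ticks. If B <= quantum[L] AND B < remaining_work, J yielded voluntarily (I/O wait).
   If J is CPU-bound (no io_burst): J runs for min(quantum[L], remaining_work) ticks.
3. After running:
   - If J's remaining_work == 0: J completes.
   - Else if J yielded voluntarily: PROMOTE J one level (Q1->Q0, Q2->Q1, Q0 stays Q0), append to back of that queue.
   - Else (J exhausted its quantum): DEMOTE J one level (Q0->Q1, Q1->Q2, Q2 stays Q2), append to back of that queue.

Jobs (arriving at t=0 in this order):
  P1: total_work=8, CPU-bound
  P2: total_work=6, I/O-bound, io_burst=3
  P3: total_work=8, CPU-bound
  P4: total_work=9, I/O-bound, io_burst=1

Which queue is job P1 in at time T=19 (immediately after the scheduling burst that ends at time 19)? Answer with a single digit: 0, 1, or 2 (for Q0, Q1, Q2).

Answer: 1

Derivation:
t=0-3: P1@Q0 runs 3, rem=5, quantum used, demote→Q1. Q0=[P2,P3,P4] Q1=[P1] Q2=[]
t=3-6: P2@Q0 runs 3, rem=3, I/O yield, promote→Q0. Q0=[P3,P4,P2] Q1=[P1] Q2=[]
t=6-9: P3@Q0 runs 3, rem=5, quantum used, demote→Q1. Q0=[P4,P2] Q1=[P1,P3] Q2=[]
t=9-10: P4@Q0 runs 1, rem=8, I/O yield, promote→Q0. Q0=[P2,P4] Q1=[P1,P3] Q2=[]
t=10-13: P2@Q0 runs 3, rem=0, completes. Q0=[P4] Q1=[P1,P3] Q2=[]
t=13-14: P4@Q0 runs 1, rem=7, I/O yield, promote→Q0. Q0=[P4] Q1=[P1,P3] Q2=[]
t=14-15: P4@Q0 runs 1, rem=6, I/O yield, promote→Q0. Q0=[P4] Q1=[P1,P3] Q2=[]
t=15-16: P4@Q0 runs 1, rem=5, I/O yield, promote→Q0. Q0=[P4] Q1=[P1,P3] Q2=[]
t=16-17: P4@Q0 runs 1, rem=4, I/O yield, promote→Q0. Q0=[P4] Q1=[P1,P3] Q2=[]
t=17-18: P4@Q0 runs 1, rem=3, I/O yield, promote→Q0. Q0=[P4] Q1=[P1,P3] Q2=[]
t=18-19: P4@Q0 runs 1, rem=2, I/O yield, promote→Q0. Q0=[P4] Q1=[P1,P3] Q2=[]
t=19-20: P4@Q0 runs 1, rem=1, I/O yield, promote→Q0. Q0=[P4] Q1=[P1,P3] Q2=[]
t=20-21: P4@Q0 runs 1, rem=0, completes. Q0=[] Q1=[P1,P3] Q2=[]
t=21-26: P1@Q1 runs 5, rem=0, completes. Q0=[] Q1=[P3] Q2=[]
t=26-31: P3@Q1 runs 5, rem=0, completes. Q0=[] Q1=[] Q2=[]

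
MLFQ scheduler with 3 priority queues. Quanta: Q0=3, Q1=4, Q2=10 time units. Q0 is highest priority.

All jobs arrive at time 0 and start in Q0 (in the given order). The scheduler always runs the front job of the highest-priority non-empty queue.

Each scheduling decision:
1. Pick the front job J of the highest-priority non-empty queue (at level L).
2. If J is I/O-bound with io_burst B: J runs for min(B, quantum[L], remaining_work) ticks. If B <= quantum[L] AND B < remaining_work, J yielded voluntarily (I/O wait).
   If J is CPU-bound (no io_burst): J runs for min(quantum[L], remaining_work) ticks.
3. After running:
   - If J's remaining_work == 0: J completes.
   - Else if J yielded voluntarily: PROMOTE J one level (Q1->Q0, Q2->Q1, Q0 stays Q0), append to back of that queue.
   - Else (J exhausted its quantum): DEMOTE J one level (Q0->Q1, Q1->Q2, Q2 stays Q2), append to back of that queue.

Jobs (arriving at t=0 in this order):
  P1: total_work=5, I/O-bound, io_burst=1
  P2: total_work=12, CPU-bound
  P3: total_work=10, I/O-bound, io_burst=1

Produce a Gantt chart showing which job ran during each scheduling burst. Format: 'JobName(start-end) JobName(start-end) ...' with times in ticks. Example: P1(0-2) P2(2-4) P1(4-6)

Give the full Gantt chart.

t=0-1: P1@Q0 runs 1, rem=4, I/O yield, promote→Q0. Q0=[P2,P3,P1] Q1=[] Q2=[]
t=1-4: P2@Q0 runs 3, rem=9, quantum used, demote→Q1. Q0=[P3,P1] Q1=[P2] Q2=[]
t=4-5: P3@Q0 runs 1, rem=9, I/O yield, promote→Q0. Q0=[P1,P3] Q1=[P2] Q2=[]
t=5-6: P1@Q0 runs 1, rem=3, I/O yield, promote→Q0. Q0=[P3,P1] Q1=[P2] Q2=[]
t=6-7: P3@Q0 runs 1, rem=8, I/O yield, promote→Q0. Q0=[P1,P3] Q1=[P2] Q2=[]
t=7-8: P1@Q0 runs 1, rem=2, I/O yield, promote→Q0. Q0=[P3,P1] Q1=[P2] Q2=[]
t=8-9: P3@Q0 runs 1, rem=7, I/O yield, promote→Q0. Q0=[P1,P3] Q1=[P2] Q2=[]
t=9-10: P1@Q0 runs 1, rem=1, I/O yield, promote→Q0. Q0=[P3,P1] Q1=[P2] Q2=[]
t=10-11: P3@Q0 runs 1, rem=6, I/O yield, promote→Q0. Q0=[P1,P3] Q1=[P2] Q2=[]
t=11-12: P1@Q0 runs 1, rem=0, completes. Q0=[P3] Q1=[P2] Q2=[]
t=12-13: P3@Q0 runs 1, rem=5, I/O yield, promote→Q0. Q0=[P3] Q1=[P2] Q2=[]
t=13-14: P3@Q0 runs 1, rem=4, I/O yield, promote→Q0. Q0=[P3] Q1=[P2] Q2=[]
t=14-15: P3@Q0 runs 1, rem=3, I/O yield, promote→Q0. Q0=[P3] Q1=[P2] Q2=[]
t=15-16: P3@Q0 runs 1, rem=2, I/O yield, promote→Q0. Q0=[P3] Q1=[P2] Q2=[]
t=16-17: P3@Q0 runs 1, rem=1, I/O yield, promote→Q0. Q0=[P3] Q1=[P2] Q2=[]
t=17-18: P3@Q0 runs 1, rem=0, completes. Q0=[] Q1=[P2] Q2=[]
t=18-22: P2@Q1 runs 4, rem=5, quantum used, demote→Q2. Q0=[] Q1=[] Q2=[P2]
t=22-27: P2@Q2 runs 5, rem=0, completes. Q0=[] Q1=[] Q2=[]

Answer: P1(0-1) P2(1-4) P3(4-5) P1(5-6) P3(6-7) P1(7-8) P3(8-9) P1(9-10) P3(10-11) P1(11-12) P3(12-13) P3(13-14) P3(14-15) P3(15-16) P3(16-17) P3(17-18) P2(18-22) P2(22-27)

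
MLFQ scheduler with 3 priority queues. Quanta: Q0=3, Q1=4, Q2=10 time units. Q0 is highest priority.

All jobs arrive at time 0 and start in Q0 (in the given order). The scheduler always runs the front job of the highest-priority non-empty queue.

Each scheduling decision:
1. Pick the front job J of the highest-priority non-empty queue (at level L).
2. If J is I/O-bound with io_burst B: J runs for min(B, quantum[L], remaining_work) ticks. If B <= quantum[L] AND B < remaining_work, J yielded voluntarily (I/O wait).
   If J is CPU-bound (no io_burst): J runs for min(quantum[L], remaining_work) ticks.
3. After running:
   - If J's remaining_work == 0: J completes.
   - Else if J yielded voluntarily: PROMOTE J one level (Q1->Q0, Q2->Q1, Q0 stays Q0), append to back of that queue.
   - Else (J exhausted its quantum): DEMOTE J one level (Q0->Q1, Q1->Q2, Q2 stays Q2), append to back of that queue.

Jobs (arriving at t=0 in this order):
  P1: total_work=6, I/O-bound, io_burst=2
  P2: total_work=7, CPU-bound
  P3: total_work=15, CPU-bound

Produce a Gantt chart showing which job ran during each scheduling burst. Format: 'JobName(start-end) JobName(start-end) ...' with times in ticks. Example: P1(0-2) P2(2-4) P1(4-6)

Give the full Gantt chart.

t=0-2: P1@Q0 runs 2, rem=4, I/O yield, promote→Q0. Q0=[P2,P3,P1] Q1=[] Q2=[]
t=2-5: P2@Q0 runs 3, rem=4, quantum used, demote→Q1. Q0=[P3,P1] Q1=[P2] Q2=[]
t=5-8: P3@Q0 runs 3, rem=12, quantum used, demote→Q1. Q0=[P1] Q1=[P2,P3] Q2=[]
t=8-10: P1@Q0 runs 2, rem=2, I/O yield, promote→Q0. Q0=[P1] Q1=[P2,P3] Q2=[]
t=10-12: P1@Q0 runs 2, rem=0, completes. Q0=[] Q1=[P2,P3] Q2=[]
t=12-16: P2@Q1 runs 4, rem=0, completes. Q0=[] Q1=[P3] Q2=[]
t=16-20: P3@Q1 runs 4, rem=8, quantum used, demote→Q2. Q0=[] Q1=[] Q2=[P3]
t=20-28: P3@Q2 runs 8, rem=0, completes. Q0=[] Q1=[] Q2=[]

Answer: P1(0-2) P2(2-5) P3(5-8) P1(8-10) P1(10-12) P2(12-16) P3(16-20) P3(20-28)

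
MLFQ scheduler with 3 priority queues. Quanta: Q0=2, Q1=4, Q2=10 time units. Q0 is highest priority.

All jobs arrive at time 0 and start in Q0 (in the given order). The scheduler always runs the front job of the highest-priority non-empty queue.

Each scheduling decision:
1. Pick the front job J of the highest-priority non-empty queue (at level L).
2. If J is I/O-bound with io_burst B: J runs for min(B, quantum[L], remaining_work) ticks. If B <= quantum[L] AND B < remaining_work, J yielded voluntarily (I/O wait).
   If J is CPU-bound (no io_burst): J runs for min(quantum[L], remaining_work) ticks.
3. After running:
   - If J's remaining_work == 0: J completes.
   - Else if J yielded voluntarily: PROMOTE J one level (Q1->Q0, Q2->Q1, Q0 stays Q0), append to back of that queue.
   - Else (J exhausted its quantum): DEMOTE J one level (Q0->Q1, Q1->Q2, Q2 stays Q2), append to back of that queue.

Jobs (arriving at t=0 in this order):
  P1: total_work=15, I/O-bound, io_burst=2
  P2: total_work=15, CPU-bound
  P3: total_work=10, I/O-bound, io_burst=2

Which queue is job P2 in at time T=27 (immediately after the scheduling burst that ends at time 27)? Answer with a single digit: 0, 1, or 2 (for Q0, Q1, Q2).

Answer: 1

Derivation:
t=0-2: P1@Q0 runs 2, rem=13, I/O yield, promote→Q0. Q0=[P2,P3,P1] Q1=[] Q2=[]
t=2-4: P2@Q0 runs 2, rem=13, quantum used, demote→Q1. Q0=[P3,P1] Q1=[P2] Q2=[]
t=4-6: P3@Q0 runs 2, rem=8, I/O yield, promote→Q0. Q0=[P1,P3] Q1=[P2] Q2=[]
t=6-8: P1@Q0 runs 2, rem=11, I/O yield, promote→Q0. Q0=[P3,P1] Q1=[P2] Q2=[]
t=8-10: P3@Q0 runs 2, rem=6, I/O yield, promote→Q0. Q0=[P1,P3] Q1=[P2] Q2=[]
t=10-12: P1@Q0 runs 2, rem=9, I/O yield, promote→Q0. Q0=[P3,P1] Q1=[P2] Q2=[]
t=12-14: P3@Q0 runs 2, rem=4, I/O yield, promote→Q0. Q0=[P1,P3] Q1=[P2] Q2=[]
t=14-16: P1@Q0 runs 2, rem=7, I/O yield, promote→Q0. Q0=[P3,P1] Q1=[P2] Q2=[]
t=16-18: P3@Q0 runs 2, rem=2, I/O yield, promote→Q0. Q0=[P1,P3] Q1=[P2] Q2=[]
t=18-20: P1@Q0 runs 2, rem=5, I/O yield, promote→Q0. Q0=[P3,P1] Q1=[P2] Q2=[]
t=20-22: P3@Q0 runs 2, rem=0, completes. Q0=[P1] Q1=[P2] Q2=[]
t=22-24: P1@Q0 runs 2, rem=3, I/O yield, promote→Q0. Q0=[P1] Q1=[P2] Q2=[]
t=24-26: P1@Q0 runs 2, rem=1, I/O yield, promote→Q0. Q0=[P1] Q1=[P2] Q2=[]
t=26-27: P1@Q0 runs 1, rem=0, completes. Q0=[] Q1=[P2] Q2=[]
t=27-31: P2@Q1 runs 4, rem=9, quantum used, demote→Q2. Q0=[] Q1=[] Q2=[P2]
t=31-40: P2@Q2 runs 9, rem=0, completes. Q0=[] Q1=[] Q2=[]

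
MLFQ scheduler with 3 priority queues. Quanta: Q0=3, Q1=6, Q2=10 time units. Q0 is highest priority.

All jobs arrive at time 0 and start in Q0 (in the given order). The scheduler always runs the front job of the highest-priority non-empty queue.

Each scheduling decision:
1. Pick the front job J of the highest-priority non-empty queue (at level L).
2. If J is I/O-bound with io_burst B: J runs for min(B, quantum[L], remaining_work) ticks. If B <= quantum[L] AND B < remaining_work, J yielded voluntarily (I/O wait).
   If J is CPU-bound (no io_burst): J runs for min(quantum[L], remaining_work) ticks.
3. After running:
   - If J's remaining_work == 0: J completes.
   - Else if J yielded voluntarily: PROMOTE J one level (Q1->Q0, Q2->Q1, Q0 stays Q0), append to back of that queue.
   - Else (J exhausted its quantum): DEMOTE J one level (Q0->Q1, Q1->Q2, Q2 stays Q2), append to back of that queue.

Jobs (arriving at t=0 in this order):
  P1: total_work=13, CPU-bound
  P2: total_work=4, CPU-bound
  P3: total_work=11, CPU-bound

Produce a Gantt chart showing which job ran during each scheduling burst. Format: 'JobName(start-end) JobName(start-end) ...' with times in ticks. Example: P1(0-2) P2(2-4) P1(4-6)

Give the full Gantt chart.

Answer: P1(0-3) P2(3-6) P3(6-9) P1(9-15) P2(15-16) P3(16-22) P1(22-26) P3(26-28)

Derivation:
t=0-3: P1@Q0 runs 3, rem=10, quantum used, demote→Q1. Q0=[P2,P3] Q1=[P1] Q2=[]
t=3-6: P2@Q0 runs 3, rem=1, quantum used, demote→Q1. Q0=[P3] Q1=[P1,P2] Q2=[]
t=6-9: P3@Q0 runs 3, rem=8, quantum used, demote→Q1. Q0=[] Q1=[P1,P2,P3] Q2=[]
t=9-15: P1@Q1 runs 6, rem=4, quantum used, demote→Q2. Q0=[] Q1=[P2,P3] Q2=[P1]
t=15-16: P2@Q1 runs 1, rem=0, completes. Q0=[] Q1=[P3] Q2=[P1]
t=16-22: P3@Q1 runs 6, rem=2, quantum used, demote→Q2. Q0=[] Q1=[] Q2=[P1,P3]
t=22-26: P1@Q2 runs 4, rem=0, completes. Q0=[] Q1=[] Q2=[P3]
t=26-28: P3@Q2 runs 2, rem=0, completes. Q0=[] Q1=[] Q2=[]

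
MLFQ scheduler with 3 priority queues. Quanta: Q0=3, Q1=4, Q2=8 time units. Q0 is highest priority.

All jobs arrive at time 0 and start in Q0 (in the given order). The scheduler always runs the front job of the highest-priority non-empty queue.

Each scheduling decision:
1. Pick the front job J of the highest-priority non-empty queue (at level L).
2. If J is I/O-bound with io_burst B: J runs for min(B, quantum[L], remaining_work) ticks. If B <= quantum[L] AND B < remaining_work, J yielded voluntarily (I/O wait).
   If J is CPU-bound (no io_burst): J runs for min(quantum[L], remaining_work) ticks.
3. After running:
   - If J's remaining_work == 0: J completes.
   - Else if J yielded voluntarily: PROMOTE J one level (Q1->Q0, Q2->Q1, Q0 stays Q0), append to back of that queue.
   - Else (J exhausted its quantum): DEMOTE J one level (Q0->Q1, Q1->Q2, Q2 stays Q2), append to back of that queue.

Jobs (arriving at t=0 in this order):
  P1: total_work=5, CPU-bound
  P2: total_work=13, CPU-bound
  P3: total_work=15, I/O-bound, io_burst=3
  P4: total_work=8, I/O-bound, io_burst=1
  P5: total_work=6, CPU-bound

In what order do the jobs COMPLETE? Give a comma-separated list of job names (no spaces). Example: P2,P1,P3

Answer: P3,P4,P1,P5,P2

Derivation:
t=0-3: P1@Q0 runs 3, rem=2, quantum used, demote→Q1. Q0=[P2,P3,P4,P5] Q1=[P1] Q2=[]
t=3-6: P2@Q0 runs 3, rem=10, quantum used, demote→Q1. Q0=[P3,P4,P5] Q1=[P1,P2] Q2=[]
t=6-9: P3@Q0 runs 3, rem=12, I/O yield, promote→Q0. Q0=[P4,P5,P3] Q1=[P1,P2] Q2=[]
t=9-10: P4@Q0 runs 1, rem=7, I/O yield, promote→Q0. Q0=[P5,P3,P4] Q1=[P1,P2] Q2=[]
t=10-13: P5@Q0 runs 3, rem=3, quantum used, demote→Q1. Q0=[P3,P4] Q1=[P1,P2,P5] Q2=[]
t=13-16: P3@Q0 runs 3, rem=9, I/O yield, promote→Q0. Q0=[P4,P3] Q1=[P1,P2,P5] Q2=[]
t=16-17: P4@Q0 runs 1, rem=6, I/O yield, promote→Q0. Q0=[P3,P4] Q1=[P1,P2,P5] Q2=[]
t=17-20: P3@Q0 runs 3, rem=6, I/O yield, promote→Q0. Q0=[P4,P3] Q1=[P1,P2,P5] Q2=[]
t=20-21: P4@Q0 runs 1, rem=5, I/O yield, promote→Q0. Q0=[P3,P4] Q1=[P1,P2,P5] Q2=[]
t=21-24: P3@Q0 runs 3, rem=3, I/O yield, promote→Q0. Q0=[P4,P3] Q1=[P1,P2,P5] Q2=[]
t=24-25: P4@Q0 runs 1, rem=4, I/O yield, promote→Q0. Q0=[P3,P4] Q1=[P1,P2,P5] Q2=[]
t=25-28: P3@Q0 runs 3, rem=0, completes. Q0=[P4] Q1=[P1,P2,P5] Q2=[]
t=28-29: P4@Q0 runs 1, rem=3, I/O yield, promote→Q0. Q0=[P4] Q1=[P1,P2,P5] Q2=[]
t=29-30: P4@Q0 runs 1, rem=2, I/O yield, promote→Q0. Q0=[P4] Q1=[P1,P2,P5] Q2=[]
t=30-31: P4@Q0 runs 1, rem=1, I/O yield, promote→Q0. Q0=[P4] Q1=[P1,P2,P5] Q2=[]
t=31-32: P4@Q0 runs 1, rem=0, completes. Q0=[] Q1=[P1,P2,P5] Q2=[]
t=32-34: P1@Q1 runs 2, rem=0, completes. Q0=[] Q1=[P2,P5] Q2=[]
t=34-38: P2@Q1 runs 4, rem=6, quantum used, demote→Q2. Q0=[] Q1=[P5] Q2=[P2]
t=38-41: P5@Q1 runs 3, rem=0, completes. Q0=[] Q1=[] Q2=[P2]
t=41-47: P2@Q2 runs 6, rem=0, completes. Q0=[] Q1=[] Q2=[]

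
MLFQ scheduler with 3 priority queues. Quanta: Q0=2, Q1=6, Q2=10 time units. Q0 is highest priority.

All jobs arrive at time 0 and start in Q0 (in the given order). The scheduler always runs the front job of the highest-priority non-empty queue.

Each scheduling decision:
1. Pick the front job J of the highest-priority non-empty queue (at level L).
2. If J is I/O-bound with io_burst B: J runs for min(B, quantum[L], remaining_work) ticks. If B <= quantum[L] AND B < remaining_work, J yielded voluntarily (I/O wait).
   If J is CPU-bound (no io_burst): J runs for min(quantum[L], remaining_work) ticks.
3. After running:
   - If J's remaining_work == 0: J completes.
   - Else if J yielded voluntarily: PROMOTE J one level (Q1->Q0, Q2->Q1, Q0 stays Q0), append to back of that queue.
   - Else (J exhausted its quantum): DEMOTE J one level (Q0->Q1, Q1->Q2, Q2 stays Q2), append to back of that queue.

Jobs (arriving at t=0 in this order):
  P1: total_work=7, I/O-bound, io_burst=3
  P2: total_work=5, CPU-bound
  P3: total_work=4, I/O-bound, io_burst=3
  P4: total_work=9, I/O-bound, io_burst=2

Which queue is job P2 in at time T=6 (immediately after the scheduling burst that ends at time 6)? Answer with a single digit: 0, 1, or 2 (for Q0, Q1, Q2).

Answer: 1

Derivation:
t=0-2: P1@Q0 runs 2, rem=5, quantum used, demote→Q1. Q0=[P2,P3,P4] Q1=[P1] Q2=[]
t=2-4: P2@Q0 runs 2, rem=3, quantum used, demote→Q1. Q0=[P3,P4] Q1=[P1,P2] Q2=[]
t=4-6: P3@Q0 runs 2, rem=2, quantum used, demote→Q1. Q0=[P4] Q1=[P1,P2,P3] Q2=[]
t=6-8: P4@Q0 runs 2, rem=7, I/O yield, promote→Q0. Q0=[P4] Q1=[P1,P2,P3] Q2=[]
t=8-10: P4@Q0 runs 2, rem=5, I/O yield, promote→Q0. Q0=[P4] Q1=[P1,P2,P3] Q2=[]
t=10-12: P4@Q0 runs 2, rem=3, I/O yield, promote→Q0. Q0=[P4] Q1=[P1,P2,P3] Q2=[]
t=12-14: P4@Q0 runs 2, rem=1, I/O yield, promote→Q0. Q0=[P4] Q1=[P1,P2,P3] Q2=[]
t=14-15: P4@Q0 runs 1, rem=0, completes. Q0=[] Q1=[P1,P2,P3] Q2=[]
t=15-18: P1@Q1 runs 3, rem=2, I/O yield, promote→Q0. Q0=[P1] Q1=[P2,P3] Q2=[]
t=18-20: P1@Q0 runs 2, rem=0, completes. Q0=[] Q1=[P2,P3] Q2=[]
t=20-23: P2@Q1 runs 3, rem=0, completes. Q0=[] Q1=[P3] Q2=[]
t=23-25: P3@Q1 runs 2, rem=0, completes. Q0=[] Q1=[] Q2=[]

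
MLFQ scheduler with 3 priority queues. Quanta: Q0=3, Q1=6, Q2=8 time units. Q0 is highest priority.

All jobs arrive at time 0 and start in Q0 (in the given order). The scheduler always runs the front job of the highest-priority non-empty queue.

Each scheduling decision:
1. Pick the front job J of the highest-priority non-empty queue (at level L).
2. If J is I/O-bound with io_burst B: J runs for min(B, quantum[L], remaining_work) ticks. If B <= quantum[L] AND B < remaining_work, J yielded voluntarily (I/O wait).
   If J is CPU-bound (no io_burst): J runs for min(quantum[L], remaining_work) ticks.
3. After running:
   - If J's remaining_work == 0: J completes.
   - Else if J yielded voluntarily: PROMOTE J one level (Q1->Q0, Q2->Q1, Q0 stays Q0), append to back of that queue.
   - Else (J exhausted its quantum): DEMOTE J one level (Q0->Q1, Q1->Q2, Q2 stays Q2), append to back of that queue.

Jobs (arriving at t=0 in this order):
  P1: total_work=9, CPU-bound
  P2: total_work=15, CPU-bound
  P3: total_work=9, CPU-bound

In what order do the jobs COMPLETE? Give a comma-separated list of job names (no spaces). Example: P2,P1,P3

Answer: P1,P3,P2

Derivation:
t=0-3: P1@Q0 runs 3, rem=6, quantum used, demote→Q1. Q0=[P2,P3] Q1=[P1] Q2=[]
t=3-6: P2@Q0 runs 3, rem=12, quantum used, demote→Q1. Q0=[P3] Q1=[P1,P2] Q2=[]
t=6-9: P3@Q0 runs 3, rem=6, quantum used, demote→Q1. Q0=[] Q1=[P1,P2,P3] Q2=[]
t=9-15: P1@Q1 runs 6, rem=0, completes. Q0=[] Q1=[P2,P3] Q2=[]
t=15-21: P2@Q1 runs 6, rem=6, quantum used, demote→Q2. Q0=[] Q1=[P3] Q2=[P2]
t=21-27: P3@Q1 runs 6, rem=0, completes. Q0=[] Q1=[] Q2=[P2]
t=27-33: P2@Q2 runs 6, rem=0, completes. Q0=[] Q1=[] Q2=[]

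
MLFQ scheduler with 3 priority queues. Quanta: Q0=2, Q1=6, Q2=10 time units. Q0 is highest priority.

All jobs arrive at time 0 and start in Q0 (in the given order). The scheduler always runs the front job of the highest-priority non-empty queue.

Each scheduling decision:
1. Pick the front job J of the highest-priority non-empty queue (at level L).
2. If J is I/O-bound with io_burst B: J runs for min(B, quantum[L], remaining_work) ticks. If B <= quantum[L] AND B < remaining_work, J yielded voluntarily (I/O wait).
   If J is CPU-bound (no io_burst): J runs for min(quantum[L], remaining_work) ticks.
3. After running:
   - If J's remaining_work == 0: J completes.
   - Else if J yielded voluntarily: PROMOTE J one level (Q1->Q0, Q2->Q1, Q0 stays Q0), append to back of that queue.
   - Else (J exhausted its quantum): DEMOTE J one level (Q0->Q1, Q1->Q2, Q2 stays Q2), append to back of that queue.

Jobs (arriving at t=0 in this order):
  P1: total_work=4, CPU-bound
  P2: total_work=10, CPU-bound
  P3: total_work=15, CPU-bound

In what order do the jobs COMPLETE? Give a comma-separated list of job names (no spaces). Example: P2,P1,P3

Answer: P1,P2,P3

Derivation:
t=0-2: P1@Q0 runs 2, rem=2, quantum used, demote→Q1. Q0=[P2,P3] Q1=[P1] Q2=[]
t=2-4: P2@Q0 runs 2, rem=8, quantum used, demote→Q1. Q0=[P3] Q1=[P1,P2] Q2=[]
t=4-6: P3@Q0 runs 2, rem=13, quantum used, demote→Q1. Q0=[] Q1=[P1,P2,P3] Q2=[]
t=6-8: P1@Q1 runs 2, rem=0, completes. Q0=[] Q1=[P2,P3] Q2=[]
t=8-14: P2@Q1 runs 6, rem=2, quantum used, demote→Q2. Q0=[] Q1=[P3] Q2=[P2]
t=14-20: P3@Q1 runs 6, rem=7, quantum used, demote→Q2. Q0=[] Q1=[] Q2=[P2,P3]
t=20-22: P2@Q2 runs 2, rem=0, completes. Q0=[] Q1=[] Q2=[P3]
t=22-29: P3@Q2 runs 7, rem=0, completes. Q0=[] Q1=[] Q2=[]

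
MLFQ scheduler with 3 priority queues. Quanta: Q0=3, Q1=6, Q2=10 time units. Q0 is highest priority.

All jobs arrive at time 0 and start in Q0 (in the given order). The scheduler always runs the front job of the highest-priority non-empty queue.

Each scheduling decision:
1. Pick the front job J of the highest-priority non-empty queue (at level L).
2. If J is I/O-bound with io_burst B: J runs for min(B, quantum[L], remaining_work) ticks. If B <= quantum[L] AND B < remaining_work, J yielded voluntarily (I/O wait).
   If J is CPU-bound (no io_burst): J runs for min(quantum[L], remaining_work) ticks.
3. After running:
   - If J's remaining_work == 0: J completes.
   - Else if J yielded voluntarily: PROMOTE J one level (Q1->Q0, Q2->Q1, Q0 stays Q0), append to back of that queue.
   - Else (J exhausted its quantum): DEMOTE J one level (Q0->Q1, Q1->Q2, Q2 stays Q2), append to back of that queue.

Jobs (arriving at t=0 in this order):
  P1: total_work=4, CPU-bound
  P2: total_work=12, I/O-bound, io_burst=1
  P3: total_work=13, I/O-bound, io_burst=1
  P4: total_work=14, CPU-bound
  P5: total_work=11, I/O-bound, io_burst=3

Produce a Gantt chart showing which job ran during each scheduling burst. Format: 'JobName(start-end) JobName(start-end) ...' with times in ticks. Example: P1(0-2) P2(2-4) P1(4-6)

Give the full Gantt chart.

Answer: P1(0-3) P2(3-4) P3(4-5) P4(5-8) P5(8-11) P2(11-12) P3(12-13) P5(13-16) P2(16-17) P3(17-18) P5(18-21) P2(21-22) P3(22-23) P5(23-25) P2(25-26) P3(26-27) P2(27-28) P3(28-29) P2(29-30) P3(30-31) P2(31-32) P3(32-33) P2(33-34) P3(34-35) P2(35-36) P3(36-37) P2(37-38) P3(38-39) P2(39-40) P3(40-41) P3(41-42) P1(42-43) P4(43-49) P4(49-54)

Derivation:
t=0-3: P1@Q0 runs 3, rem=1, quantum used, demote→Q1. Q0=[P2,P3,P4,P5] Q1=[P1] Q2=[]
t=3-4: P2@Q0 runs 1, rem=11, I/O yield, promote→Q0. Q0=[P3,P4,P5,P2] Q1=[P1] Q2=[]
t=4-5: P3@Q0 runs 1, rem=12, I/O yield, promote→Q0. Q0=[P4,P5,P2,P3] Q1=[P1] Q2=[]
t=5-8: P4@Q0 runs 3, rem=11, quantum used, demote→Q1. Q0=[P5,P2,P3] Q1=[P1,P4] Q2=[]
t=8-11: P5@Q0 runs 3, rem=8, I/O yield, promote→Q0. Q0=[P2,P3,P5] Q1=[P1,P4] Q2=[]
t=11-12: P2@Q0 runs 1, rem=10, I/O yield, promote→Q0. Q0=[P3,P5,P2] Q1=[P1,P4] Q2=[]
t=12-13: P3@Q0 runs 1, rem=11, I/O yield, promote→Q0. Q0=[P5,P2,P3] Q1=[P1,P4] Q2=[]
t=13-16: P5@Q0 runs 3, rem=5, I/O yield, promote→Q0. Q0=[P2,P3,P5] Q1=[P1,P4] Q2=[]
t=16-17: P2@Q0 runs 1, rem=9, I/O yield, promote→Q0. Q0=[P3,P5,P2] Q1=[P1,P4] Q2=[]
t=17-18: P3@Q0 runs 1, rem=10, I/O yield, promote→Q0. Q0=[P5,P2,P3] Q1=[P1,P4] Q2=[]
t=18-21: P5@Q0 runs 3, rem=2, I/O yield, promote→Q0. Q0=[P2,P3,P5] Q1=[P1,P4] Q2=[]
t=21-22: P2@Q0 runs 1, rem=8, I/O yield, promote→Q0. Q0=[P3,P5,P2] Q1=[P1,P4] Q2=[]
t=22-23: P3@Q0 runs 1, rem=9, I/O yield, promote→Q0. Q0=[P5,P2,P3] Q1=[P1,P4] Q2=[]
t=23-25: P5@Q0 runs 2, rem=0, completes. Q0=[P2,P3] Q1=[P1,P4] Q2=[]
t=25-26: P2@Q0 runs 1, rem=7, I/O yield, promote→Q0. Q0=[P3,P2] Q1=[P1,P4] Q2=[]
t=26-27: P3@Q0 runs 1, rem=8, I/O yield, promote→Q0. Q0=[P2,P3] Q1=[P1,P4] Q2=[]
t=27-28: P2@Q0 runs 1, rem=6, I/O yield, promote→Q0. Q0=[P3,P2] Q1=[P1,P4] Q2=[]
t=28-29: P3@Q0 runs 1, rem=7, I/O yield, promote→Q0. Q0=[P2,P3] Q1=[P1,P4] Q2=[]
t=29-30: P2@Q0 runs 1, rem=5, I/O yield, promote→Q0. Q0=[P3,P2] Q1=[P1,P4] Q2=[]
t=30-31: P3@Q0 runs 1, rem=6, I/O yield, promote→Q0. Q0=[P2,P3] Q1=[P1,P4] Q2=[]
t=31-32: P2@Q0 runs 1, rem=4, I/O yield, promote→Q0. Q0=[P3,P2] Q1=[P1,P4] Q2=[]
t=32-33: P3@Q0 runs 1, rem=5, I/O yield, promote→Q0. Q0=[P2,P3] Q1=[P1,P4] Q2=[]
t=33-34: P2@Q0 runs 1, rem=3, I/O yield, promote→Q0. Q0=[P3,P2] Q1=[P1,P4] Q2=[]
t=34-35: P3@Q0 runs 1, rem=4, I/O yield, promote→Q0. Q0=[P2,P3] Q1=[P1,P4] Q2=[]
t=35-36: P2@Q0 runs 1, rem=2, I/O yield, promote→Q0. Q0=[P3,P2] Q1=[P1,P4] Q2=[]
t=36-37: P3@Q0 runs 1, rem=3, I/O yield, promote→Q0. Q0=[P2,P3] Q1=[P1,P4] Q2=[]
t=37-38: P2@Q0 runs 1, rem=1, I/O yield, promote→Q0. Q0=[P3,P2] Q1=[P1,P4] Q2=[]
t=38-39: P3@Q0 runs 1, rem=2, I/O yield, promote→Q0. Q0=[P2,P3] Q1=[P1,P4] Q2=[]
t=39-40: P2@Q0 runs 1, rem=0, completes. Q0=[P3] Q1=[P1,P4] Q2=[]
t=40-41: P3@Q0 runs 1, rem=1, I/O yield, promote→Q0. Q0=[P3] Q1=[P1,P4] Q2=[]
t=41-42: P3@Q0 runs 1, rem=0, completes. Q0=[] Q1=[P1,P4] Q2=[]
t=42-43: P1@Q1 runs 1, rem=0, completes. Q0=[] Q1=[P4] Q2=[]
t=43-49: P4@Q1 runs 6, rem=5, quantum used, demote→Q2. Q0=[] Q1=[] Q2=[P4]
t=49-54: P4@Q2 runs 5, rem=0, completes. Q0=[] Q1=[] Q2=[]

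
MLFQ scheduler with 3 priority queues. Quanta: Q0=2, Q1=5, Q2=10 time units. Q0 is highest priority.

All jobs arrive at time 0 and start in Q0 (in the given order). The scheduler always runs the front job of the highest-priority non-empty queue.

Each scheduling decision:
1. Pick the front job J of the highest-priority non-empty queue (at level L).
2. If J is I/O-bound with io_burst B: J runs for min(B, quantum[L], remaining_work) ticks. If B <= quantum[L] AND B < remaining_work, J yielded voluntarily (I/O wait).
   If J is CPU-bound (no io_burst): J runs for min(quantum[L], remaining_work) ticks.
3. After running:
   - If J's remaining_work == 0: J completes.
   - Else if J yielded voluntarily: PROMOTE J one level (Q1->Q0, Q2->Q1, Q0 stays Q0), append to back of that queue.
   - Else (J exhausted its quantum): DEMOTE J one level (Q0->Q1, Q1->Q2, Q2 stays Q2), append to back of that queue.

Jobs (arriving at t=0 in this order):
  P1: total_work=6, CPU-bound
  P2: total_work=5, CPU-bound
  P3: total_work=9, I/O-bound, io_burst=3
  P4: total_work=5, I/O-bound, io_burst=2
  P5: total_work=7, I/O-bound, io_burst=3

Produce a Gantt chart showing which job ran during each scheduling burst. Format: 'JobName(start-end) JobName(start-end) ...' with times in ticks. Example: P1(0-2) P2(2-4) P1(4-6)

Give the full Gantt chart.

Answer: P1(0-2) P2(2-4) P3(4-6) P4(6-8) P5(8-10) P4(10-12) P4(12-13) P1(13-17) P2(17-20) P3(20-23) P3(23-25) P5(25-28) P5(28-30) P3(30-32)

Derivation:
t=0-2: P1@Q0 runs 2, rem=4, quantum used, demote→Q1. Q0=[P2,P3,P4,P5] Q1=[P1] Q2=[]
t=2-4: P2@Q0 runs 2, rem=3, quantum used, demote→Q1. Q0=[P3,P4,P5] Q1=[P1,P2] Q2=[]
t=4-6: P3@Q0 runs 2, rem=7, quantum used, demote→Q1. Q0=[P4,P5] Q1=[P1,P2,P3] Q2=[]
t=6-8: P4@Q0 runs 2, rem=3, I/O yield, promote→Q0. Q0=[P5,P4] Q1=[P1,P2,P3] Q2=[]
t=8-10: P5@Q0 runs 2, rem=5, quantum used, demote→Q1. Q0=[P4] Q1=[P1,P2,P3,P5] Q2=[]
t=10-12: P4@Q0 runs 2, rem=1, I/O yield, promote→Q0. Q0=[P4] Q1=[P1,P2,P3,P5] Q2=[]
t=12-13: P4@Q0 runs 1, rem=0, completes. Q0=[] Q1=[P1,P2,P3,P5] Q2=[]
t=13-17: P1@Q1 runs 4, rem=0, completes. Q0=[] Q1=[P2,P3,P5] Q2=[]
t=17-20: P2@Q1 runs 3, rem=0, completes. Q0=[] Q1=[P3,P5] Q2=[]
t=20-23: P3@Q1 runs 3, rem=4, I/O yield, promote→Q0. Q0=[P3] Q1=[P5] Q2=[]
t=23-25: P3@Q0 runs 2, rem=2, quantum used, demote→Q1. Q0=[] Q1=[P5,P3] Q2=[]
t=25-28: P5@Q1 runs 3, rem=2, I/O yield, promote→Q0. Q0=[P5] Q1=[P3] Q2=[]
t=28-30: P5@Q0 runs 2, rem=0, completes. Q0=[] Q1=[P3] Q2=[]
t=30-32: P3@Q1 runs 2, rem=0, completes. Q0=[] Q1=[] Q2=[]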